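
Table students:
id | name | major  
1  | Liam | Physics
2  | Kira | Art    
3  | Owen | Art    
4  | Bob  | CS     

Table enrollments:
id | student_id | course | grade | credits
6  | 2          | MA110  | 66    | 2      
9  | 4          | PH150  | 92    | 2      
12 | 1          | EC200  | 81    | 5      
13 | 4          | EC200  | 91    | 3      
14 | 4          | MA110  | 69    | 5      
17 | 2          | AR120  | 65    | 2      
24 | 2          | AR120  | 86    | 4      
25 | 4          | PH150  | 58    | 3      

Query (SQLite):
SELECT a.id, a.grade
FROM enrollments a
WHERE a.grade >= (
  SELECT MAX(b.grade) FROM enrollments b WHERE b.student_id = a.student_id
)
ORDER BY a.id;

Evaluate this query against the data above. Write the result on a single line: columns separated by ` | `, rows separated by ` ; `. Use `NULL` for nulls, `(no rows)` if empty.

For each enrollments row a, compute MAX(grade) over rows sharing a.student_id.
Keep row a if a.grade >= that per-group MAX.
  student_id=1: MAX(grade) = 81
  student_id=2: MAX(grade) = 86
  student_id=4: MAX(grade) = 92

9 | 92 ; 12 | 81 ; 24 | 86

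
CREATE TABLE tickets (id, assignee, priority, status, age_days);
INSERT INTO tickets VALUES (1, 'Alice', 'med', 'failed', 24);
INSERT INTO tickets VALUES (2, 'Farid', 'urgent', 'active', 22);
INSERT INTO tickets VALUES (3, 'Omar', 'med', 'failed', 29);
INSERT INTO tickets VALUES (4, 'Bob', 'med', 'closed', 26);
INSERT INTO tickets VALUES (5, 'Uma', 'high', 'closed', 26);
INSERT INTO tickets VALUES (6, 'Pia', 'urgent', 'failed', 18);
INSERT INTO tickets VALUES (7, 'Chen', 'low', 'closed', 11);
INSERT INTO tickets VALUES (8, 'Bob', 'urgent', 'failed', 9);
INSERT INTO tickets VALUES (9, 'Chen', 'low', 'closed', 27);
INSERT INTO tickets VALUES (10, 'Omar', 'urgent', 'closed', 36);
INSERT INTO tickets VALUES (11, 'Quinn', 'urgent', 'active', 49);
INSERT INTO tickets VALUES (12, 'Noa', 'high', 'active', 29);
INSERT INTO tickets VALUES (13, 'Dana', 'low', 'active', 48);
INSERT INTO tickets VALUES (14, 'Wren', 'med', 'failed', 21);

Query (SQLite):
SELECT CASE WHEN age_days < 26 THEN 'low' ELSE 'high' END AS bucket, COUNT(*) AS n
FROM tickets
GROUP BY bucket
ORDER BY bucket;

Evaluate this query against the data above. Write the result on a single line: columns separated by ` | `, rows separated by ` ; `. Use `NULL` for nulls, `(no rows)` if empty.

high | 8 ; low | 6

Bucket rows by age_days < 26 → 'low' else 'high'; count each bucket.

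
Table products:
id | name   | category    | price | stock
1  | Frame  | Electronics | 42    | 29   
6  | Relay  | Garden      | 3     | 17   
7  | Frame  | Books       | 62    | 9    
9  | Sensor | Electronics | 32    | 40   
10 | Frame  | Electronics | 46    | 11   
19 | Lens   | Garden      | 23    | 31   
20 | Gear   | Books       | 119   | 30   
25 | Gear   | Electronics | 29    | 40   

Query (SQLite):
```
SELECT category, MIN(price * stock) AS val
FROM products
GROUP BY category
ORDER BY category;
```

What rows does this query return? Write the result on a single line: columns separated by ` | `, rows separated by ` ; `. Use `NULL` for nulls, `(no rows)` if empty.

Books | 558 ; Electronics | 506 ; Garden | 51

For each row compute price * stock.
Group by category; take MIN of the expression per group.
  Books: ids {7, 20} → MIN(price * stock)=558
  Electronics: ids {1, 9, 10, 25} → MIN(price * stock)=506
  Garden: ids {6, 19} → MIN(price * stock)=51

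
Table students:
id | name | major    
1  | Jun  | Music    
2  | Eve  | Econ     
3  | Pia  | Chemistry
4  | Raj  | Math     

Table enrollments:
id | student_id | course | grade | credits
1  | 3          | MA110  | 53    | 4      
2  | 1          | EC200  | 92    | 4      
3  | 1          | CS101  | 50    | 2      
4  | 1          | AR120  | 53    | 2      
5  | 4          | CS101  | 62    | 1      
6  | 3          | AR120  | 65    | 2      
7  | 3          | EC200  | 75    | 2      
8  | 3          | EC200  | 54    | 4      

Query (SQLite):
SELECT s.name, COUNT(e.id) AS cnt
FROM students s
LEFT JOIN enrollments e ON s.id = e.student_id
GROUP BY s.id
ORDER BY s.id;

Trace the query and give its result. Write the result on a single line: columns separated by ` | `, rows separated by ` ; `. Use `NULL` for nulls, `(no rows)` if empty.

Jun | 3 ; Eve | 0 ; Pia | 4 ; Raj | 1

LEFT JOIN keeps every students row; unmatched ones get NULL for enrollments columns.
Group by students.id and compute COUNT(e.id). COUNT(col) of an all-NULL group is 0.
  1: ids {2, 3, 4} → COUNT(e.id)=3
  2: ids {—} → COUNT(e.id)=0
  3: ids {1, 6, 7, 8} → COUNT(e.id)=4
  4: ids {5} → COUNT(e.id)=1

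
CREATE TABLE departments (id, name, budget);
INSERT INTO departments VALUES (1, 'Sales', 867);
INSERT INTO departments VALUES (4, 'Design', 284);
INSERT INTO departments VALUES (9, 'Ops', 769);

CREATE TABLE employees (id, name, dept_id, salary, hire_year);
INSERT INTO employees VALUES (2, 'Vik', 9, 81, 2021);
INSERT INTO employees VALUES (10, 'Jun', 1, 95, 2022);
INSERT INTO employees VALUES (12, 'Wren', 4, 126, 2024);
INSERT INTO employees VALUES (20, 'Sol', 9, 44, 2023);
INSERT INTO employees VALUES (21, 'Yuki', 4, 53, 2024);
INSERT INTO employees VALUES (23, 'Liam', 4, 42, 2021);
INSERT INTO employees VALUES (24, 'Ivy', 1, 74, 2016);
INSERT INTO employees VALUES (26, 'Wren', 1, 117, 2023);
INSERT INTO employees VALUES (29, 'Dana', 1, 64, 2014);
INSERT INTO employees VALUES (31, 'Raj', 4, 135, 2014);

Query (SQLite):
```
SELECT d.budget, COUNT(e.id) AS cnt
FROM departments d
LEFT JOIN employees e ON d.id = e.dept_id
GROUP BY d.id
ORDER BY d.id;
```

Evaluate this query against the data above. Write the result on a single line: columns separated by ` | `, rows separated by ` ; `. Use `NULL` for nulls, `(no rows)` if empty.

867 | 4 ; 284 | 4 ; 769 | 2

LEFT JOIN keeps every departments row; unmatched ones get NULL for employees columns.
Group by departments.id and compute COUNT(e.id). COUNT(col) of an all-NULL group is 0.
  1: ids {10, 24, 26, 29} → COUNT(e.id)=4
  4: ids {12, 21, 23, 31} → COUNT(e.id)=4
  9: ids {2, 20} → COUNT(e.id)=2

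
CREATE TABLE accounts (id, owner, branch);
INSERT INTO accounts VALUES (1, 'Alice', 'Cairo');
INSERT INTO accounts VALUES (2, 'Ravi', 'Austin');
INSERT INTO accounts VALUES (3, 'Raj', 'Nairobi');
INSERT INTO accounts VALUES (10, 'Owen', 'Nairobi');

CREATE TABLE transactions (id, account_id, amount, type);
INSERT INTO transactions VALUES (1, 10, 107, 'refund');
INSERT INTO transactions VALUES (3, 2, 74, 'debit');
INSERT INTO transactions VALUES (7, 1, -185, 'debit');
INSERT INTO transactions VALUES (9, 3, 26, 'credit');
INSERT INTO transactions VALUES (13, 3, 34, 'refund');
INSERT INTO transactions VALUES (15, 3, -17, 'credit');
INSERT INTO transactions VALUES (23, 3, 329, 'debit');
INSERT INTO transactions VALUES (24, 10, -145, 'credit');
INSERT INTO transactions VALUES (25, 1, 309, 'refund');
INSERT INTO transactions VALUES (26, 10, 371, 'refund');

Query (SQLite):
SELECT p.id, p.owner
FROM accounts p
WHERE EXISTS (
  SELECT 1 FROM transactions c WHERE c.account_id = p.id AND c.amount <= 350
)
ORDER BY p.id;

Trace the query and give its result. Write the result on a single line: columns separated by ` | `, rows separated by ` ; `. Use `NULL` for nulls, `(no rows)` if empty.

For each accounts row, check whether any transactions with matching account_id has amount <= 350.
Keep rows where that is true.

1 | Alice ; 2 | Ravi ; 3 | Raj ; 10 | Owen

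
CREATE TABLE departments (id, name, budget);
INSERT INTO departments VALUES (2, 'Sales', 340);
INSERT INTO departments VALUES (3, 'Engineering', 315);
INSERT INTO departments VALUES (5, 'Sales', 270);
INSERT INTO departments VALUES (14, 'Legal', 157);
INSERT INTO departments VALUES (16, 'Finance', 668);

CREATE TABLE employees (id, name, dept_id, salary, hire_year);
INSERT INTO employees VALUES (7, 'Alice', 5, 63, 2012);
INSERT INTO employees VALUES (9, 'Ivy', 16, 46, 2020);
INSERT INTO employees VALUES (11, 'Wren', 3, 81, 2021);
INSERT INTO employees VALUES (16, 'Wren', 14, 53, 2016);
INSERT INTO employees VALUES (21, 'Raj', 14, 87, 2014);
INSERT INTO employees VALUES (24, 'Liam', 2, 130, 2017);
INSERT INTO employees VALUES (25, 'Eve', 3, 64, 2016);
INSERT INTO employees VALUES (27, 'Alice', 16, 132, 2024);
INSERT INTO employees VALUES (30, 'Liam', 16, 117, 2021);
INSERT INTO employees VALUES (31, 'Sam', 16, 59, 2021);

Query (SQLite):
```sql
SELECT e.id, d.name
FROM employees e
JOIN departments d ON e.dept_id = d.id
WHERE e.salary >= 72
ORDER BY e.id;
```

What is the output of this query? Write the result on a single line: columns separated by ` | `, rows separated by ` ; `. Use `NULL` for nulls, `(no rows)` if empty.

Each employees row matches the departments row where dept_id = departments.id.
Then keep rows with e.salary >= 72.

11 | Engineering ; 21 | Legal ; 24 | Sales ; 27 | Finance ; 30 | Finance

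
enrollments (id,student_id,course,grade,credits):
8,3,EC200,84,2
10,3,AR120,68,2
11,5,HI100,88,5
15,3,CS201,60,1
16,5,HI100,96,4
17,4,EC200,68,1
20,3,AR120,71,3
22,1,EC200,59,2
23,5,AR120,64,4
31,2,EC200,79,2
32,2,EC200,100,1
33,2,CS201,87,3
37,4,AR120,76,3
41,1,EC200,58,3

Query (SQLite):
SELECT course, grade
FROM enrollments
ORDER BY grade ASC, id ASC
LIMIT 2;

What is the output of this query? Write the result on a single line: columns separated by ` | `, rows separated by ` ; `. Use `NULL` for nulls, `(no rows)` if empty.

EC200 | 58 ; EC200 | 59

Sort by grade asc, tiebreak id asc: (58, id=41), (59, id=22), (60, id=15), (64, id=23), (68, id=10) …. Take first 2.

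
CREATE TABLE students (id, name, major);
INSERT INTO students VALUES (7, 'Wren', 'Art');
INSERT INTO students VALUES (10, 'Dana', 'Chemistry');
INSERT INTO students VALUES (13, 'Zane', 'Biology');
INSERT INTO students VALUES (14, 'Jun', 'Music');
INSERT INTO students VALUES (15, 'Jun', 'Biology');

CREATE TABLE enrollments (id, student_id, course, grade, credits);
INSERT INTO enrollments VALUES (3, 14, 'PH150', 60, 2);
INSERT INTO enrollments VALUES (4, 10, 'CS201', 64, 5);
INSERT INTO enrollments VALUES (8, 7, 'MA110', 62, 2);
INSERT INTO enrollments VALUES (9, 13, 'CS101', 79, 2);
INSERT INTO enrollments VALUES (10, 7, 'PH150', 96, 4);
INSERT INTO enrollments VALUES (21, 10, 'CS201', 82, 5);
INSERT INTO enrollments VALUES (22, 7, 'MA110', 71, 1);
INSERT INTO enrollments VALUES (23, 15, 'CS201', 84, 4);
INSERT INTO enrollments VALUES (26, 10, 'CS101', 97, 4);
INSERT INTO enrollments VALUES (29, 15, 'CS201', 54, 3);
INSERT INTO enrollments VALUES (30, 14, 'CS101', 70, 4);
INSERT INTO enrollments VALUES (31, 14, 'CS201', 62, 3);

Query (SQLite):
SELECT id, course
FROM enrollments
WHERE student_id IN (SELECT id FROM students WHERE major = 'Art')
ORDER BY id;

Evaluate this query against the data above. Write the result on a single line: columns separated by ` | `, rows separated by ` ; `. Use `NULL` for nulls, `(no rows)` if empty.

Inner query: students.id where major = 'Art'.
Outer: keep enrollments rows whose student_id is in that set.
Inner query → {7}

8 | MA110 ; 10 | PH150 ; 22 | MA110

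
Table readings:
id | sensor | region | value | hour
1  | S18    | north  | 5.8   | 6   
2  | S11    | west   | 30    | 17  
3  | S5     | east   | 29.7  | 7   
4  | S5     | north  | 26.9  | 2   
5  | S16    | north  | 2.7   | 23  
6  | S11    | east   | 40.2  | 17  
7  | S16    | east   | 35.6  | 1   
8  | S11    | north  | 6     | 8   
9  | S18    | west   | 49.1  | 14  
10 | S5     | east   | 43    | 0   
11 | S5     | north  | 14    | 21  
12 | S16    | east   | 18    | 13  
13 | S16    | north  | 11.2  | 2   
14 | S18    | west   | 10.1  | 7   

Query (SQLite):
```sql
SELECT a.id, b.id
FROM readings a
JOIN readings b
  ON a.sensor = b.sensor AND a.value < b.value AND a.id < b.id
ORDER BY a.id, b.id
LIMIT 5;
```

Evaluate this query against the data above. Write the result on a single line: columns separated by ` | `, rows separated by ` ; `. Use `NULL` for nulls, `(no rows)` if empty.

Pairs (a,b) with same sensor, a.value < b.value, a.id < b.id.
sensor groups: S11:{2,6,8} S16:{5,7,12,13} S18:{1,9,14} S5:{3,4,10,11}
Ordered by (a.id, b.id); first 5.

1 | 9 ; 1 | 14 ; 2 | 6 ; 3 | 10 ; 4 | 10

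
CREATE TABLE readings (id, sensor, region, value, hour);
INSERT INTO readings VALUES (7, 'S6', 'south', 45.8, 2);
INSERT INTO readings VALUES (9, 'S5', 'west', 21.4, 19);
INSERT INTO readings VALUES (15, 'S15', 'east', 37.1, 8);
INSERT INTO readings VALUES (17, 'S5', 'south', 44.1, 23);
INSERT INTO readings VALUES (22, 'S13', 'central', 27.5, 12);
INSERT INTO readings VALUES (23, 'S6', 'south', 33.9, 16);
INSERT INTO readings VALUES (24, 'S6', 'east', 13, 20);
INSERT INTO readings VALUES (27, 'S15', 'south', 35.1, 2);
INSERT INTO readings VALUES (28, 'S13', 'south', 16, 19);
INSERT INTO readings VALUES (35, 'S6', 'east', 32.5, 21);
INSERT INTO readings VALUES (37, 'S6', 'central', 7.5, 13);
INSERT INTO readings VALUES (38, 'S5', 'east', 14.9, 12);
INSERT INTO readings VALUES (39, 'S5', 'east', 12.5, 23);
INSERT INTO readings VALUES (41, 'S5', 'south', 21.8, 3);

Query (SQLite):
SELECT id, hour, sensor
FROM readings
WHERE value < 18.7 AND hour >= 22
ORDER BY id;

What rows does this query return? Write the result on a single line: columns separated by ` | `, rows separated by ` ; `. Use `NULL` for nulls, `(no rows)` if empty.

39 | 23 | S5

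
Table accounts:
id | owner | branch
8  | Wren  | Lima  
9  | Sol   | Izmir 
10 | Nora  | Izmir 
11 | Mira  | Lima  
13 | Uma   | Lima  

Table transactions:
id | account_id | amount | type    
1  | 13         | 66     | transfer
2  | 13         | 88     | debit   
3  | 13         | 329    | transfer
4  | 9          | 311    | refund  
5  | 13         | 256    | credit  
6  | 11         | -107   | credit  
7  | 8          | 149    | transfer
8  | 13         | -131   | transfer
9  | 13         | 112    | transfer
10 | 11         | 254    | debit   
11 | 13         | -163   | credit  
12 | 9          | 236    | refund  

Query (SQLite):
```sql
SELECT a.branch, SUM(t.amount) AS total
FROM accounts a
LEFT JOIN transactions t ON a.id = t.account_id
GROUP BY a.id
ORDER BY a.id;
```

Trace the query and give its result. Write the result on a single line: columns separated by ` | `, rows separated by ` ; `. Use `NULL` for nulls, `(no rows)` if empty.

Lima | 149 ; Izmir | 547 ; Izmir | NULL ; Lima | 147 ; Lima | 557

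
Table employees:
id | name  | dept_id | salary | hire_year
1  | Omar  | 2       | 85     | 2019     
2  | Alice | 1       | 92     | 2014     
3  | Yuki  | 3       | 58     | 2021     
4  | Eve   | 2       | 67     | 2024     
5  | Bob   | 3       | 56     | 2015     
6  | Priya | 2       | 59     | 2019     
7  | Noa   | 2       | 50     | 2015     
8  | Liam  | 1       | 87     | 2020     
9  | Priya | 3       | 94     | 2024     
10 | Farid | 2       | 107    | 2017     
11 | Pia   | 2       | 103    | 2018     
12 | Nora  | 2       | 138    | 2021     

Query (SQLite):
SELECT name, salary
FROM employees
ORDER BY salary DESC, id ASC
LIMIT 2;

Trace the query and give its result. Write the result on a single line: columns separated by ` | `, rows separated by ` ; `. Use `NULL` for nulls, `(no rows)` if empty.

Nora | 138 ; Farid | 107

Sort by salary desc, tiebreak id asc: (138, id=12), (107, id=10), (103, id=11), (94, id=9), (92, id=2) …. Take first 2.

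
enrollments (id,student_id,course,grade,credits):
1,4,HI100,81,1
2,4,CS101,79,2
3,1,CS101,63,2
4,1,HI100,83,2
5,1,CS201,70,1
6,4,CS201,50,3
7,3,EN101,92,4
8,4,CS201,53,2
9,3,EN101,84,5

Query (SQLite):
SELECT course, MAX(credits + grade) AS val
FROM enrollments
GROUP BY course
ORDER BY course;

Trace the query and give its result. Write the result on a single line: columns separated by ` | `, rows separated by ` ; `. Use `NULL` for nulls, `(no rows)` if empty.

For each row compute credits + grade.
Group by course; take MAX of the expression per group.
  CS101: ids {2, 3} → MAX(credits + grade)=81
  CS201: ids {5, 6, 8} → MAX(credits + grade)=71
  EN101: ids {7, 9} → MAX(credits + grade)=96
  HI100: ids {1, 4} → MAX(credits + grade)=85

CS101 | 81 ; CS201 | 71 ; EN101 | 96 ; HI100 | 85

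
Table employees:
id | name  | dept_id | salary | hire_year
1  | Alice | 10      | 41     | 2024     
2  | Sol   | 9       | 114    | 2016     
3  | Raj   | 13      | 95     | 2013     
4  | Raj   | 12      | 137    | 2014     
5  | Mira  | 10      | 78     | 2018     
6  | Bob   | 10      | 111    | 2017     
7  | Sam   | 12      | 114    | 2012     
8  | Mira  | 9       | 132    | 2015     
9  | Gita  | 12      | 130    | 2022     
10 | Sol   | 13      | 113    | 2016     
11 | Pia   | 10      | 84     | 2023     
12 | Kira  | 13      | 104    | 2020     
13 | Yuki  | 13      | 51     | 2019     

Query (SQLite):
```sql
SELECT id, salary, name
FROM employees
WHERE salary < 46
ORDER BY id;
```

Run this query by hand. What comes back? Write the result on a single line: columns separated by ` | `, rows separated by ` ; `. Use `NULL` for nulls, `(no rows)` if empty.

salary < 46: ids {1}

1 | 41 | Alice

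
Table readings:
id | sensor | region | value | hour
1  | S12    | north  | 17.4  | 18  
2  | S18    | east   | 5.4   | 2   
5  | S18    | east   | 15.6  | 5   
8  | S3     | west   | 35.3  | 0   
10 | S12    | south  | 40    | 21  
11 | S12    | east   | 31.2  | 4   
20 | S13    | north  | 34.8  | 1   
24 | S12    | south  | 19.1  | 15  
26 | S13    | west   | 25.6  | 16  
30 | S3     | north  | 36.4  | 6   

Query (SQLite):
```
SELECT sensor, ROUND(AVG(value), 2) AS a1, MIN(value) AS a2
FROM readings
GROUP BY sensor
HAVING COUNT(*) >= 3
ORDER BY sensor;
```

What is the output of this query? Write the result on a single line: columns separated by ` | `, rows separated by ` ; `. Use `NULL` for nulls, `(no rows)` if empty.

S12 | 26.93 | 17.4

Group readings by sensor.
Per group compute: ROUND(AVG(value), 2), MIN(value).
HAVING: drop groups with fewer than 3 rows.
  S12: ids {1, 10, 11, 24} → ROUND(AVG(value), 2)=26.93, MIN(value)=17.4
  S13: ids {20, 26} → ROUND(AVG(value), 2)=30.2, MIN(value)=25.6
  S18: ids {2, 5} → ROUND(AVG(value), 2)=10.5, MIN(value)=5.4
  S3: ids {8, 30} → ROUND(AVG(value), 2)=35.85, MIN(value)=35.3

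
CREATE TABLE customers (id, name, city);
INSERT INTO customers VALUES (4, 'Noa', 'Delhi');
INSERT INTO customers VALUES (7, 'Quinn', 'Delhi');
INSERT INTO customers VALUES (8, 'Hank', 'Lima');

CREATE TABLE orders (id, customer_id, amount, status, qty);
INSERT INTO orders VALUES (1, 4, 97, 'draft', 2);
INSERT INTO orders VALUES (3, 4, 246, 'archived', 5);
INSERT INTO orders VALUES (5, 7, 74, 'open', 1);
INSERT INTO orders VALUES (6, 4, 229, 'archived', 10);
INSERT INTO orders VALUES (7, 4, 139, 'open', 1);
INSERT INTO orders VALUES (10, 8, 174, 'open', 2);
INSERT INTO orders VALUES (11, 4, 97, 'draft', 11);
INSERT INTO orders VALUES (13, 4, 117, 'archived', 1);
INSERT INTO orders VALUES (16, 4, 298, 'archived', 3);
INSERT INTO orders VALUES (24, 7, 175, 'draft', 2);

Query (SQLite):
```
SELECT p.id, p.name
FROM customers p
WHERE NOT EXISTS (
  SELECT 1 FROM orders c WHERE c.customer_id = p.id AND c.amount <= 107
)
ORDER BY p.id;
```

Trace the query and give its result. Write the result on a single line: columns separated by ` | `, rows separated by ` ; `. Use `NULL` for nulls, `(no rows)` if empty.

8 | Hank

For each customers row, check whether any orders with matching customer_id has amount <= 107.
Keep rows where that is false.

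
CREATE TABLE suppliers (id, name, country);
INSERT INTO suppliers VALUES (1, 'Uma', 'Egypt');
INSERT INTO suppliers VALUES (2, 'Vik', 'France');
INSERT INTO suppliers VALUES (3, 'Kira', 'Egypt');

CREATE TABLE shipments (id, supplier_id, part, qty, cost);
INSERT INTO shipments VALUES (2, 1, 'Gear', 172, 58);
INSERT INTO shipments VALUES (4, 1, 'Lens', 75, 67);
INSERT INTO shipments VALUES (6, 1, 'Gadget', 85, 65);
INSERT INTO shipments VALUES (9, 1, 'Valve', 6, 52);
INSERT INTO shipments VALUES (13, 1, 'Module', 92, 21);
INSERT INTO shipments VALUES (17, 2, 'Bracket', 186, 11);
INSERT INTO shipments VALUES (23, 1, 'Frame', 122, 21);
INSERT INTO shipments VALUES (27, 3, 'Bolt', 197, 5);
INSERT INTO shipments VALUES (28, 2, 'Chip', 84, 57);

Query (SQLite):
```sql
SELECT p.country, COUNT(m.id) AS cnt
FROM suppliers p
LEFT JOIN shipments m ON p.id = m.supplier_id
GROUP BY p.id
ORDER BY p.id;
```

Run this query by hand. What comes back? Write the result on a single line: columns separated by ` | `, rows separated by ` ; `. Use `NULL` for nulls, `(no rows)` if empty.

Egypt | 6 ; France | 2 ; Egypt | 1

LEFT JOIN keeps every suppliers row; unmatched ones get NULL for shipments columns.
Group by suppliers.id and compute COUNT(m.id). COUNT(col) of an all-NULL group is 0.
  1: ids {2, 4, 6, 9, 13, 23} → COUNT(m.id)=6
  2: ids {17, 28} → COUNT(m.id)=2
  3: ids {27} → COUNT(m.id)=1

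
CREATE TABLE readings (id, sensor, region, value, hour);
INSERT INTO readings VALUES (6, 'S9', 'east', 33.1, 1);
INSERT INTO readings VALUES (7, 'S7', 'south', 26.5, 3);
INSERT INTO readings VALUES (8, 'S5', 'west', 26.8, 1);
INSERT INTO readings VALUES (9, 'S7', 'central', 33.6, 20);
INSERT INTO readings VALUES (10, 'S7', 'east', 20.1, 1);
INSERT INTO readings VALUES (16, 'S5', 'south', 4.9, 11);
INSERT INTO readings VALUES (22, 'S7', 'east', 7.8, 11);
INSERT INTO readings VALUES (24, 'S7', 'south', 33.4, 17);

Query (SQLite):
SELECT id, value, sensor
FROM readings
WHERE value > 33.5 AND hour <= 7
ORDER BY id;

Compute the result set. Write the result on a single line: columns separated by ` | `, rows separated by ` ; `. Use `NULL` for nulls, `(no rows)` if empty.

value > 33.5: ids {9}
hour <= 7: ids {6, 7, 8, 10}
Combine with AND.

(no rows)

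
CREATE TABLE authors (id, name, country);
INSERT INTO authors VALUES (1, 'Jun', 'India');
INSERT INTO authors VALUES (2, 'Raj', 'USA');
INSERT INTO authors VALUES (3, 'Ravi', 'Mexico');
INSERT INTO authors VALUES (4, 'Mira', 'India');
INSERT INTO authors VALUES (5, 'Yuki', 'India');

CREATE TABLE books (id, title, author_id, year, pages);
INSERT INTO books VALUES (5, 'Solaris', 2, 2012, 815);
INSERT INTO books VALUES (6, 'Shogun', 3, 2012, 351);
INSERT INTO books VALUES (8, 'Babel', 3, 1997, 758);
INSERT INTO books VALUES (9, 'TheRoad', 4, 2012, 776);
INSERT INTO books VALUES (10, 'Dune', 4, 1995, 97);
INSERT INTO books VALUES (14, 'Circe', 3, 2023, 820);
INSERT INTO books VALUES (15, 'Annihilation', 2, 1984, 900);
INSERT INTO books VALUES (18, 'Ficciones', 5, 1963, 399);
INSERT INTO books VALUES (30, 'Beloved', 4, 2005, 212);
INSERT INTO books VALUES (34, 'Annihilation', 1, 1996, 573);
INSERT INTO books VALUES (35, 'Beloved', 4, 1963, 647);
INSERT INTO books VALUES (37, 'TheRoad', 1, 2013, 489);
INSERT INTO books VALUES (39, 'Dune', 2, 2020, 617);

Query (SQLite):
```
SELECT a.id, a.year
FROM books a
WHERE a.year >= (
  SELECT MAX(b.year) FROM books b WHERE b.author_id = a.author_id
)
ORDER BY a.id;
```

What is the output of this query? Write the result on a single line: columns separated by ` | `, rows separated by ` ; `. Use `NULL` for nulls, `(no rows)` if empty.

9 | 2012 ; 14 | 2023 ; 18 | 1963 ; 37 | 2013 ; 39 | 2020

For each books row a, compute MAX(year) over rows sharing a.author_id.
Keep row a if a.year >= that per-group MAX.
  author_id=1: MAX(year) = 2013
  author_id=2: MAX(year) = 2020
  author_id=3: MAX(year) = 2023
  author_id=4: MAX(year) = 2012
  author_id=5: MAX(year) = 1963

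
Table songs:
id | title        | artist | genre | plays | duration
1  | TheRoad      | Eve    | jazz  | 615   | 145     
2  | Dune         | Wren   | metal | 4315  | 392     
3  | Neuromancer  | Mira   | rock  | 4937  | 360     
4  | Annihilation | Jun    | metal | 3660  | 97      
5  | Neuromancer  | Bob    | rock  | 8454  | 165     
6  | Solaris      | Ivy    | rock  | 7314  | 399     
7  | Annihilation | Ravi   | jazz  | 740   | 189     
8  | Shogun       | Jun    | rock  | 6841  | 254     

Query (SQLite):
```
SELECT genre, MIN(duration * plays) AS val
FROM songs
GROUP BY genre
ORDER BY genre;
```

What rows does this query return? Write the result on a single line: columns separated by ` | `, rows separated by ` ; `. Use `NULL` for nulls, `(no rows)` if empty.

For each row compute duration * plays.
Group by genre; take MIN of the expression per group.
  jazz: ids {1, 7} → MIN(duration * plays)=89175
  metal: ids {2, 4} → MIN(duration * plays)=355020
  rock: ids {3, 5, 6, 8} → MIN(duration * plays)=1394910

jazz | 89175 ; metal | 355020 ; rock | 1394910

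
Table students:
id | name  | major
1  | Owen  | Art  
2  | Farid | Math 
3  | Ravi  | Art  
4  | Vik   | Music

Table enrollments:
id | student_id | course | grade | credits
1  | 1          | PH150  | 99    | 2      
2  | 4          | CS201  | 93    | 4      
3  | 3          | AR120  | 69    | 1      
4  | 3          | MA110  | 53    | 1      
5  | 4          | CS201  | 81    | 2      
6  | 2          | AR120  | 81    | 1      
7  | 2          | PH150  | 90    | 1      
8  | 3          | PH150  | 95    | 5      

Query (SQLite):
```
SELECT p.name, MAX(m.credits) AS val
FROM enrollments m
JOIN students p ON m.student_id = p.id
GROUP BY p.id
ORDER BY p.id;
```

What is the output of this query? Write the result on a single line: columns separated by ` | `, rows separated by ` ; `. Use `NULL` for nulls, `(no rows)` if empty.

Owen | 2 ; Farid | 1 ; Ravi | 5 ; Vik | 4

Join each enrollments row to its students via student_id.
Group joined rows by students.id; compute MAX(m.credits) per group.
  1: ids {1} → MAX(m.credits)=2
  2: ids {6, 7} → MAX(m.credits)=1
  3: ids {3, 4, 8} → MAX(m.credits)=5
  4: ids {2, 5} → MAX(m.credits)=4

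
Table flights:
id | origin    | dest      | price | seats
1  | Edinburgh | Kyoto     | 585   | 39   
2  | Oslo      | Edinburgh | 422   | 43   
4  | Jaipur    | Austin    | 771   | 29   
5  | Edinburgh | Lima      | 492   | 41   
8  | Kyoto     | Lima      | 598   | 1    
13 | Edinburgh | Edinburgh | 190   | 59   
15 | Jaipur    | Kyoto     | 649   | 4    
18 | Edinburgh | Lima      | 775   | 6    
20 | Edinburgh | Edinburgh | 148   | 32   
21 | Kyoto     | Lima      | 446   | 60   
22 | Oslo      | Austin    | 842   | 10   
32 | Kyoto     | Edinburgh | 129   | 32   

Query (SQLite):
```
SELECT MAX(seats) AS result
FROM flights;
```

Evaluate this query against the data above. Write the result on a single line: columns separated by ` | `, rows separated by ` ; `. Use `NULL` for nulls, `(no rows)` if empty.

60

All seats values: [39, 43, 29, 41, 1, 59, 4, 6, 32, 60, 10, 32].
MAX of non-NULL values = 60.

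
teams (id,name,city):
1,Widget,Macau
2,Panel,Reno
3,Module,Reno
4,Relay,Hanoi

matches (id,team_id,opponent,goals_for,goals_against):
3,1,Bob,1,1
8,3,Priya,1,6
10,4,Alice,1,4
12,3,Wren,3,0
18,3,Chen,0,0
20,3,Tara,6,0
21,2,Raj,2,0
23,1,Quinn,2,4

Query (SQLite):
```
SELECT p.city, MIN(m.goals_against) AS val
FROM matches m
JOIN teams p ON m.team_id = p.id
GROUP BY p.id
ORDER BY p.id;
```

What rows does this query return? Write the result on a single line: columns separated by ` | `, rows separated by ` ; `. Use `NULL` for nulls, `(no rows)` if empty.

Join each matches row to its teams via team_id.
Group joined rows by teams.id; compute MIN(m.goals_against) per group.
  1: ids {3, 23} → MIN(m.goals_against)=1
  2: ids {21} → MIN(m.goals_against)=0
  3: ids {8, 12, 18, 20} → MIN(m.goals_against)=0
  4: ids {10} → MIN(m.goals_against)=4

Macau | 1 ; Reno | 0 ; Reno | 0 ; Hanoi | 4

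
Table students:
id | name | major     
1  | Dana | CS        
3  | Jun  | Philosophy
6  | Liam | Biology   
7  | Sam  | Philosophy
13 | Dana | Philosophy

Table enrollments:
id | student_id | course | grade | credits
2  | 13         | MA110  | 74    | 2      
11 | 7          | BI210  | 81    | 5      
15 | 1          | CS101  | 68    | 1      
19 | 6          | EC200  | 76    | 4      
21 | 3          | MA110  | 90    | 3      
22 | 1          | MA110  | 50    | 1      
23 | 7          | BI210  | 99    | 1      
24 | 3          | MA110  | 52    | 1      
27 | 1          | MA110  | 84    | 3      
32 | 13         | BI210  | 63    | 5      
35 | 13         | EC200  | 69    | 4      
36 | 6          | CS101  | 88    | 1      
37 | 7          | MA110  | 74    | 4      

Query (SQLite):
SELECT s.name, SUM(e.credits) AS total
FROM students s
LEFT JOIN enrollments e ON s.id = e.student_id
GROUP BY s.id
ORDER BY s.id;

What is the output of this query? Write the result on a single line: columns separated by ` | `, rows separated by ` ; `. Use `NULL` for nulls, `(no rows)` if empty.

Dana | 5 ; Jun | 4 ; Liam | 5 ; Sam | 10 ; Dana | 11

LEFT JOIN keeps every students row; unmatched ones get NULL for enrollments columns.
Group by students.id and compute SUM(e.credits). SUM over an all-NULL group is NULL.
  1: ids {15, 22, 27} → SUM(e.credits)=5
  3: ids {21, 24} → SUM(e.credits)=4
  6: ids {19, 36} → SUM(e.credits)=5
  7: ids {11, 23, 37} → SUM(e.credits)=10
  13: ids {2, 32, 35} → SUM(e.credits)=11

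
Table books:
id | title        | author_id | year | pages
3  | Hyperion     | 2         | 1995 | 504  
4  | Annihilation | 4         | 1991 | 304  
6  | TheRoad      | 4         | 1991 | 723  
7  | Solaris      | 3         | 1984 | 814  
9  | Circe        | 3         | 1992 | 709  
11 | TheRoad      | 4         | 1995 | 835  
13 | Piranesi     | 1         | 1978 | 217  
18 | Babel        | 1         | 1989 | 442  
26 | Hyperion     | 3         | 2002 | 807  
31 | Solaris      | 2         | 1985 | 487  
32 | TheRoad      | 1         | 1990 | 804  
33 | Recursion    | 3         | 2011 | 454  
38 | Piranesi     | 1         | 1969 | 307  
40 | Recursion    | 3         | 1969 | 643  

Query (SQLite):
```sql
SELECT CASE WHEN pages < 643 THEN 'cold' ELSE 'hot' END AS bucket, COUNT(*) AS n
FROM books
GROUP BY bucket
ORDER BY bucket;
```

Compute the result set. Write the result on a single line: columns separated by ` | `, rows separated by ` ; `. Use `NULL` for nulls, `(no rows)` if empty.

Bucket rows by pages < 643 → 'cold' else 'hot'; count each bucket.

cold | 7 ; hot | 7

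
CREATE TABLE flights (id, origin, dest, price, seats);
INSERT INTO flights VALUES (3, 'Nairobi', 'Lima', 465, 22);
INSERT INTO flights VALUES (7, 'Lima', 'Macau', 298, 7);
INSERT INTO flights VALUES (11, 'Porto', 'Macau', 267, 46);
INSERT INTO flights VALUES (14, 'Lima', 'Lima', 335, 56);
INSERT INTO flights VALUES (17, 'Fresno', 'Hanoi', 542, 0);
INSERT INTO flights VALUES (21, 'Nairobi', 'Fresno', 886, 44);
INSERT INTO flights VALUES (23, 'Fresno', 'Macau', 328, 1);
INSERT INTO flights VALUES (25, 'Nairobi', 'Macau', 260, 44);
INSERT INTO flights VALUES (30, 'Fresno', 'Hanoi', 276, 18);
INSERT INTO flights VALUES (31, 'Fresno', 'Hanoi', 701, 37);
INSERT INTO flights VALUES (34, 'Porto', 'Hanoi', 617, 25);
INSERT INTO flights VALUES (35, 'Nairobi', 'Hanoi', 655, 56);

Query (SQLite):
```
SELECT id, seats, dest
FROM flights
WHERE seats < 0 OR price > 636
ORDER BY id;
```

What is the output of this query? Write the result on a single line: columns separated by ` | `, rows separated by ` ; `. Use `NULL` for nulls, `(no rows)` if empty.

seats < 0: ids { }
price > 636: ids {21, 31, 35}
Combine with OR.

21 | 44 | Fresno ; 31 | 37 | Hanoi ; 35 | 56 | Hanoi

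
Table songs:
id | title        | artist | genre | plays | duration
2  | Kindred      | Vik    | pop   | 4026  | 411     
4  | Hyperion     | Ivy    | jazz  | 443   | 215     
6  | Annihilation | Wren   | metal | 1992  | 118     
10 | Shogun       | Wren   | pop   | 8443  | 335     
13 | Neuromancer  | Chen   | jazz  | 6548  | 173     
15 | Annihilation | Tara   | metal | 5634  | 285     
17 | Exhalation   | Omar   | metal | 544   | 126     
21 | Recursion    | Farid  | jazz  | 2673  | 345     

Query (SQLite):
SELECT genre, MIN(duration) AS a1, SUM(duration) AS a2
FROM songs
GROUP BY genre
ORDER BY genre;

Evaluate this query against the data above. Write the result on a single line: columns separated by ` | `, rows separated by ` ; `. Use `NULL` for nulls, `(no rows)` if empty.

Group songs by genre.
Per group compute: MIN(duration), SUM(duration).
  jazz: ids {4, 13, 21} → MIN(duration)=173, SUM(duration)=733
  metal: ids {6, 15, 17} → MIN(duration)=118, SUM(duration)=529
  pop: ids {2, 10} → MIN(duration)=335, SUM(duration)=746

jazz | 173 | 733 ; metal | 118 | 529 ; pop | 335 | 746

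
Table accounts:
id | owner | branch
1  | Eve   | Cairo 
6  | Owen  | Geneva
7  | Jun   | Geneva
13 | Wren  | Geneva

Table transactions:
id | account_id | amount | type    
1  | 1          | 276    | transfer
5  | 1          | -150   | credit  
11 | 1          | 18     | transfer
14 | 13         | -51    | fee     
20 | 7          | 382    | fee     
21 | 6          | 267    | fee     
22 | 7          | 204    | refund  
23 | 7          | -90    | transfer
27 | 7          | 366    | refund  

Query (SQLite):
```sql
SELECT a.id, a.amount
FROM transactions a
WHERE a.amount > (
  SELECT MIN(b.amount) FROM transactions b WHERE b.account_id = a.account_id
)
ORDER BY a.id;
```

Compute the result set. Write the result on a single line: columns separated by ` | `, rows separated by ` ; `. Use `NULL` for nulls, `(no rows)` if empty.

1 | 276 ; 11 | 18 ; 20 | 382 ; 22 | 204 ; 27 | 366

For each transactions row a, compute MIN(amount) over rows sharing a.account_id.
Keep row a if a.amount > that per-group MIN.
  account_id=1: MIN(amount) = -150
  account_id=6: MIN(amount) = 267
  account_id=7: MIN(amount) = -90
  account_id=13: MIN(amount) = -51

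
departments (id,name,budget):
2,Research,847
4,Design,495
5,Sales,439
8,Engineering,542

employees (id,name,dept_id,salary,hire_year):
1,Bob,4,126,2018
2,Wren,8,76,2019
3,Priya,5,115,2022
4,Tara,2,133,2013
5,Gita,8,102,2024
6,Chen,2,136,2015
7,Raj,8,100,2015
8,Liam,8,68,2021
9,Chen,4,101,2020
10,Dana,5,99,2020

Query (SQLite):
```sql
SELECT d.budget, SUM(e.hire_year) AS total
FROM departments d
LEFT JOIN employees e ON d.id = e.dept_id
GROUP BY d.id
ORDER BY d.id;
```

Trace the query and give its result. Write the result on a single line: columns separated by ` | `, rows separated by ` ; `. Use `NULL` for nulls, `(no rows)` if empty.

847 | 4028 ; 495 | 4038 ; 439 | 4042 ; 542 | 8079

LEFT JOIN keeps every departments row; unmatched ones get NULL for employees columns.
Group by departments.id and compute SUM(e.hire_year). SUM over an all-NULL group is NULL.
  2: ids {4, 6} → SUM(e.hire_year)=4028
  4: ids {1, 9} → SUM(e.hire_year)=4038
  5: ids {3, 10} → SUM(e.hire_year)=4042
  8: ids {2, 5, 7, 8} → SUM(e.hire_year)=8079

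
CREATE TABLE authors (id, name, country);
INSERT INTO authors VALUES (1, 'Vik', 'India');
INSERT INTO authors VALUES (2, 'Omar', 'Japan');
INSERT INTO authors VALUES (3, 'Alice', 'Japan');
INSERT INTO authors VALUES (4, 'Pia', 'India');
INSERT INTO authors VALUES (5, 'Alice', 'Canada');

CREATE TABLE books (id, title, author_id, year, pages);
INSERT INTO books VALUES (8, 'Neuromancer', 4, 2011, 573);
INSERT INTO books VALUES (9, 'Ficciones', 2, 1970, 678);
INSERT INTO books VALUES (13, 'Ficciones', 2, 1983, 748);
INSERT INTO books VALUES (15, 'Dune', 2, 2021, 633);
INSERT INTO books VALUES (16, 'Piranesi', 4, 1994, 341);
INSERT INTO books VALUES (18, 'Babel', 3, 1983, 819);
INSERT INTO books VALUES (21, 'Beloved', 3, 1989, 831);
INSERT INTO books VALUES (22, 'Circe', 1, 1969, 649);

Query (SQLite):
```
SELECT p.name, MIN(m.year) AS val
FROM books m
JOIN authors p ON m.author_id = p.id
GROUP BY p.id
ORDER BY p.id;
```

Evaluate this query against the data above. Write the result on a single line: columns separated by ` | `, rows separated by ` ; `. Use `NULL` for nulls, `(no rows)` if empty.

Join each books row to its authors via author_id.
Group joined rows by authors.id; compute MIN(m.year) per group.
  1: ids {22} → MIN(m.year)=1969
  2: ids {9, 13, 15} → MIN(m.year)=1970
  3: ids {18, 21} → MIN(m.year)=1983
  4: ids {8, 16} → MIN(m.year)=1994

Vik | 1969 ; Omar | 1970 ; Alice | 1983 ; Pia | 1994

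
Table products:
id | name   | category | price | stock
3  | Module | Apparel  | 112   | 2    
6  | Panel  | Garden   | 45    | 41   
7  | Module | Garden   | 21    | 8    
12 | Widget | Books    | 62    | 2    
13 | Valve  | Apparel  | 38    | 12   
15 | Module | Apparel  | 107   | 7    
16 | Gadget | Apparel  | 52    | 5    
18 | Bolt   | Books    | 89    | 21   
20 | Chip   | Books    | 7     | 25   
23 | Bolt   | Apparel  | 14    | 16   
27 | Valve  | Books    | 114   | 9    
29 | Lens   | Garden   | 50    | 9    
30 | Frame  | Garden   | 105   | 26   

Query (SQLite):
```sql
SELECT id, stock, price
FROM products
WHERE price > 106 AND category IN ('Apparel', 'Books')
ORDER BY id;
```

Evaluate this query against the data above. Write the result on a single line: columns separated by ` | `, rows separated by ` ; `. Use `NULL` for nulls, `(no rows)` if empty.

3 | 2 | 112 ; 15 | 7 | 107 ; 27 | 9 | 114

price > 106: ids {3, 15, 27}
category IN ('Apparel', 'Books'): ids {3, 12, 13, 15, 16, 18, 20, 23, 27}
Combine with AND.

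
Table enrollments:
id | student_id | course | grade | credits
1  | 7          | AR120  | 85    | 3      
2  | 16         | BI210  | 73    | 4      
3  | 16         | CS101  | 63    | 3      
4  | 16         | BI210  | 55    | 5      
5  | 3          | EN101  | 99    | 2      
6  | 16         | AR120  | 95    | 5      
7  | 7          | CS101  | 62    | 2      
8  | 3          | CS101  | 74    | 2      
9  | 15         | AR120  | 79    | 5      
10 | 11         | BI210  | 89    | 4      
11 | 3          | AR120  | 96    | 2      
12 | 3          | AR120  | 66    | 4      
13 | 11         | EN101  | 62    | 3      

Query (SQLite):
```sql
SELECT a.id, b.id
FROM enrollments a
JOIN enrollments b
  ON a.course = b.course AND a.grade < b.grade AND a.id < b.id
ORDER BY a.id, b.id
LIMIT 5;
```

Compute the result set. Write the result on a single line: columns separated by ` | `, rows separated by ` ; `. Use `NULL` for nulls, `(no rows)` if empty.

Pairs (a,b) with same course, a.grade < b.grade, a.id < b.id.
course groups: AR120:{1,6,9,11,12} BI210:{2,4,10} CS101:{3,7,8} EN101:{5,13}
Ordered by (a.id, b.id); first 5.

1 | 6 ; 1 | 11 ; 2 | 10 ; 3 | 8 ; 4 | 10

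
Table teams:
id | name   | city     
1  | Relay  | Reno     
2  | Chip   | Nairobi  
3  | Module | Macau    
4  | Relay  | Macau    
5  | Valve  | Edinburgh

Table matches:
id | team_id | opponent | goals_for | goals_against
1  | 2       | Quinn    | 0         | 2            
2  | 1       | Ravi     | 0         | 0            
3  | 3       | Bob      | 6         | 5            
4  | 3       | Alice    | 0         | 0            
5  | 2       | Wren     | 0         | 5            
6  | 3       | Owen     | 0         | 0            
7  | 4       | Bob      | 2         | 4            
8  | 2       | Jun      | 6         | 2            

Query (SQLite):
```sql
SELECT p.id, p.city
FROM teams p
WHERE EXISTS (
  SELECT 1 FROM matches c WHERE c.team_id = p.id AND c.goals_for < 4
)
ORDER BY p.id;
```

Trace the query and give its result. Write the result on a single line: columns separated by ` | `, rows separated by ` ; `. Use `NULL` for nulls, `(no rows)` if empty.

For each teams row, check whether any matches with matching team_id has goals_for < 4.
Keep rows where that is true.

1 | Reno ; 2 | Nairobi ; 3 | Macau ; 4 | Macau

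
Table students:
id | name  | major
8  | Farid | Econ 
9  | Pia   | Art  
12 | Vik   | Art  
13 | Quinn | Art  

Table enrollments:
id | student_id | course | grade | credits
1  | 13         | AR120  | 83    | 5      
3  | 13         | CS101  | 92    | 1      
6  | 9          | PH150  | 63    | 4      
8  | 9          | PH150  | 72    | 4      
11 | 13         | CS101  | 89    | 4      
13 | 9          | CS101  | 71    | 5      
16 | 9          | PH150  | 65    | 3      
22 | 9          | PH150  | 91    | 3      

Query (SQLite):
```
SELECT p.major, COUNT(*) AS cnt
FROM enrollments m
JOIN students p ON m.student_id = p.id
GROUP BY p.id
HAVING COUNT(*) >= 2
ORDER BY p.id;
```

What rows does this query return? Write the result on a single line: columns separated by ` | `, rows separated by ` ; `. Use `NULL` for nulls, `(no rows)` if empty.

Art | 5 ; Art | 3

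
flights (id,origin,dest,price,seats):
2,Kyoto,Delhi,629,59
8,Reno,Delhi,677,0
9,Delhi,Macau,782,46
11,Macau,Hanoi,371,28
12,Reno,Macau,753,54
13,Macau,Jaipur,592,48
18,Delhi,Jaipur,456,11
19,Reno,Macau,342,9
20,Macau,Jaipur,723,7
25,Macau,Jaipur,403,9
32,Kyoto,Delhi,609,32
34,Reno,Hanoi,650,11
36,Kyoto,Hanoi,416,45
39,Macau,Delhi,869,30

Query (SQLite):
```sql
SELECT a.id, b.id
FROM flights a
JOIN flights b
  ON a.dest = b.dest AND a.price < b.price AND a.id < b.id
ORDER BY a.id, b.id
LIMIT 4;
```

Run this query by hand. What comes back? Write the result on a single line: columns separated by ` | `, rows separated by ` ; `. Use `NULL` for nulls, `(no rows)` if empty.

Pairs (a,b) with same dest, a.price < b.price, a.id < b.id.
dest groups: Delhi:{2,8,32,39} Hanoi:{11,34,36} Jaipur:{13,18,20,25} Macau:{9,12,19}
Ordered by (a.id, b.id); first 4.

2 | 8 ; 2 | 39 ; 8 | 39 ; 11 | 34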